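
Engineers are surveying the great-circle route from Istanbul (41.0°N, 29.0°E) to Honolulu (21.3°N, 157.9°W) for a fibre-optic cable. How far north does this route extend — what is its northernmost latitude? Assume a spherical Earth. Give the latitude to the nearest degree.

The great circle lies in the plane with unit normal n̂ = (p₁ × p₂)/|p₁ × p₂|.
Here n̂_z ≈ +0.095; the vertex latitude is φ_max = arccos|n̂_z| ≈ 84.5°.

≈ 85°N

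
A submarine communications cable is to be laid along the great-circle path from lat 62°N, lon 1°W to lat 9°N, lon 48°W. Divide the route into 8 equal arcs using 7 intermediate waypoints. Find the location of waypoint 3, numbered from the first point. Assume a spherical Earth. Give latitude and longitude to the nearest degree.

≈ lat 44°N, lon 28°W

Convert each endpoint to a unit vector on the sphere (x = cos φ cos λ, y = cos φ sin λ, z = sin φ).
The central angle between the endpoints is δ = arccos(p₁·p₂) ≈ 1.099 rad (63.0°).
Interpolate at f = 3/8 with slerp weights a = sin((1−f)δ)/sin δ ≈ 0.712, b = sin(fδ)/sin δ ≈ 0.450.
p = a·p₁ + b·p₂ ≈ (0.631, -0.336, 0.699); φ = arcsin(p_z) ≈ 44.34°, λ = atan2(p_y, p_x) ≈ -28.01°.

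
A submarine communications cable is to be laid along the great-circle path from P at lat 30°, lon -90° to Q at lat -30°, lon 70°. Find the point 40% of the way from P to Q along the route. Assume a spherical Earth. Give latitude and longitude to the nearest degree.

Write both endpoints as unit vectors p₁, p₂ with components (cos φ cos λ, cos φ sin λ, sin φ).
The central angle between the endpoints is δ = arccos(p₁·p₂) ≈ 2.840 rad (162.7°).
Interpolate at f = 0.40 with slerp weights a = sin((1−f)δ)/sin δ ≈ 3.333, b = sin(fδ)/sin δ ≈ 3.050.
p = a·p₁ + b·p₂ ≈ (0.903, -0.405, 0.142); φ = arcsin(p_z) ≈ 8.15°, λ = atan2(p_y, p_x) ≈ -24.13°.

≈ lat 8°, lon -24°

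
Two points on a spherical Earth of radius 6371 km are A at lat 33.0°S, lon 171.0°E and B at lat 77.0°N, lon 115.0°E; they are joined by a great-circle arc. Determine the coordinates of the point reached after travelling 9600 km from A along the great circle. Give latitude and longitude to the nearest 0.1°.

The haversine formula gives a central angle δ ≈ 2.010 rad (115.2°) between the endpoints. The total great-circle distance is δ·R ≈ 2.010 × 6371 ≈ 12805 km, so the target fraction is f = 9600/12805 ≈ 0.750.
Interpolate at f ≈ 0.750 with slerp weights a = sin((1−f)δ)/sin δ ≈ 0.533, b = sin(fδ)/sin δ ≈ 1.103.
p = a·p₁ + b·p₂ ≈ (-0.546, 0.295, 0.784); φ = arcsin(p_z) ≈ 51.64°, λ = atan2(p_y, p_x) ≈ 151.65°.

≈ lat 51.6°N, lon 151.6°E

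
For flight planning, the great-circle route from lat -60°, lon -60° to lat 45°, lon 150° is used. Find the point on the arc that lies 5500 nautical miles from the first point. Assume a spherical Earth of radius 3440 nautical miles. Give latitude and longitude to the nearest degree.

Write both endpoints as unit vectors p₁, p₂ with components (cos φ cos λ, cos φ sin λ, sin φ).
The central angle between the endpoints is δ = arccos(p₁·p₂) ≈ 2.735 rad (156.7°). The total great-circle distance is δ·R ≈ 2.735 × 3440 ≈ 9409 nmi, so the target fraction is f = 5500/9409 ≈ 0.585.
Interpolate at f ≈ 0.585 with slerp weights a = sin((1−f)δ)/sin δ ≈ 2.295, b = sin(fδ)/sin δ ≈ 2.529.
p = a·p₁ + b·p₂ ≈ (-0.975, -0.100, -0.199); φ = arcsin(p_z) ≈ -11.49°, λ = atan2(p_y, p_x) ≈ -174.17°.

≈ lat -11°, lon -174°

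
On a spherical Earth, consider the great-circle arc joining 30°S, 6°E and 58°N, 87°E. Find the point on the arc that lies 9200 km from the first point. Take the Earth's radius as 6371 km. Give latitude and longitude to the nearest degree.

≈ 40°N, 53°E

Convert each endpoint to a unit vector on the sphere (x = cos φ cos λ, y = cos φ sin λ, z = sin φ).
The central angle between the endpoints is δ = arccos(p₁·p₂) ≈ 1.931 rad (110.6°). The total great-circle distance is δ·R ≈ 1.931 × 6371 ≈ 12301 km, so the target fraction is f = 9200/12301 ≈ 0.748.
Interpolate at f ≈ 0.748 with slerp weights a = sin((1−f)δ)/sin δ ≈ 0.500, b = sin(fδ)/sin δ ≈ 1.060.
p = a·p₁ + b·p₂ ≈ (0.460, 0.606, 0.649); φ = arcsin(p_z) ≈ 40.46°, λ = atan2(p_y, p_x) ≈ 52.82°.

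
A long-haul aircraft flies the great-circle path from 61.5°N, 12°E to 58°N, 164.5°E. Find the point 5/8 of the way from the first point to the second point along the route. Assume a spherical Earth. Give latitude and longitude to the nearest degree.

≈ 78°N, 137°E

From cos δ = sin φ₁ sin φ₂ + cos φ₁ cos φ₂ cos Δλ, the central angle is δ ≈ 1.023 rad (58.6°).
Interpolate at f = 5/8 with slerp weights a = sin((1−f)δ)/sin δ ≈ 0.438, b = sin(fδ)/sin δ ≈ 0.699.
p = a·p₁ + b·p₂ ≈ (-0.152, 0.142, 0.978); φ = arcsin(p_z) ≈ 77.96°, λ = atan2(p_y, p_x) ≈ 136.91°.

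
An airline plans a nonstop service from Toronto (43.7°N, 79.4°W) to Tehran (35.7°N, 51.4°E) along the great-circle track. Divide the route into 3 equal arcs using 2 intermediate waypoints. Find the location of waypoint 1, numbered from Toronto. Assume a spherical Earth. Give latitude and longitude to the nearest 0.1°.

Convert each endpoint to a unit vector on the sphere (x = cos φ cos λ, y = cos φ sin λ, z = sin φ).
The central angle between the endpoints is δ = arccos(p₁·p₂) ≈ 1.551 rad (88.9°).
Interpolate at f = 1/3 with slerp weights a = sin((1−f)δ)/sin δ ≈ 0.860, b = sin(fδ)/sin δ ≈ 0.494.
p = a·p₁ + b·p₂ ≈ (0.365, -0.297, 0.882); φ = arcsin(p_z) ≈ 61.94°, λ = atan2(p_y, p_x) ≈ -39.15°.

≈ 61.9°N, 39.2°W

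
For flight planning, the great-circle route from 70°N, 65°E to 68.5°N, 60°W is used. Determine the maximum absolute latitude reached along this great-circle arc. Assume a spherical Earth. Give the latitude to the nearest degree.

≈ 80°N

The great circle lies in the plane with unit normal n̂ = (p₁ × p₂)/|p₁ × p₂|.
Here n̂_z ≈ -0.172; the vertex latitude is φ_max = arccos|n̂_z| ≈ 80.1°.
Check via Clairaut: cos φ_max = |cos φ₁| · sin C = cos(70.0°)·sin(30.2°) ≈ 0.172, again giving ≈ 80.1°.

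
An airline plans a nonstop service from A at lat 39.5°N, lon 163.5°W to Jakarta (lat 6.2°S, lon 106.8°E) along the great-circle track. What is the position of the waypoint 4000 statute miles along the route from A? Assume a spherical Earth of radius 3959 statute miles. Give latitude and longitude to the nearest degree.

Convert each endpoint to a unit vector on the sphere (x = cos φ cos λ, y = cos φ sin λ, z = sin φ).
The central angle between the endpoints is δ = arccos(p₁·p₂) ≈ 1.636 rad (93.7°). The total great-circle distance is δ·R ≈ 1.636 × 3959 ≈ 6475 mi, so the target fraction is f = 4000/6475 ≈ 0.618.
Interpolate at f ≈ 0.618 with slerp weights a = sin((1−f)δ)/sin δ ≈ 0.586, b = sin(fδ)/sin δ ≈ 0.849.
p = a·p₁ + b·p₂ ≈ (-0.678, 0.679, 0.281); φ = arcsin(p_z) ≈ 16.34°, λ = atan2(p_y, p_x) ≈ 134.94°.

≈ lat 16°N, lon 135°E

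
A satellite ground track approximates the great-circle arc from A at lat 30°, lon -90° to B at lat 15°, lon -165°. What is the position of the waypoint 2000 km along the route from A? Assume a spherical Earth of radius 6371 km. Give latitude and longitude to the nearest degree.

≈ lat 30°, lon -111°

Write both endpoints as unit vectors p₁, p₂ with components (cos φ cos λ, cos φ sin λ, sin φ).
The central angle between the endpoints is δ = arccos(p₁·p₂) ≈ 1.218 rad (69.8°). The total great-circle distance is δ·R ≈ 1.218 × 6371 ≈ 7757 km, so the target fraction is f = 2000/7757 ≈ 0.258.
Interpolate at f ≈ 0.258 with slerp weights a = sin((1−f)δ)/sin δ ≈ 0.837, b = sin(fδ)/sin δ ≈ 0.329.
p = a·p₁ + b·p₂ ≈ (-0.307, -0.807, 0.504); φ = arcsin(p_z) ≈ 30.25°, λ = atan2(p_y, p_x) ≈ -110.82°.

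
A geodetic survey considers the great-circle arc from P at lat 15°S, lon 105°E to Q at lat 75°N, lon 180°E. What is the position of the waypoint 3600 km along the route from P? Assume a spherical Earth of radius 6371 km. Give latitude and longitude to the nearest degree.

≈ lat 16°N, lon 113°E

Write both endpoints as unit vectors p₁, p₂ with components (cos φ cos λ, cos φ sin λ, sin φ).
The central angle between the endpoints is δ = arccos(p₁·p₂) ≈ 1.757 rad (100.7°). The total great-circle distance is δ·R ≈ 1.757 × 6371 ≈ 11195 km, so the target fraction is f = 3600/11195 ≈ 0.322.
Interpolate at f ≈ 0.322 with slerp weights a = sin((1−f)δ)/sin δ ≈ 0.946, b = sin(fδ)/sin δ ≈ 0.545.
p = a·p₁ + b·p₂ ≈ (-0.377, 0.882, 0.282); φ = arcsin(p_z) ≈ 16.36°, λ = atan2(p_y, p_x) ≈ 113.16°.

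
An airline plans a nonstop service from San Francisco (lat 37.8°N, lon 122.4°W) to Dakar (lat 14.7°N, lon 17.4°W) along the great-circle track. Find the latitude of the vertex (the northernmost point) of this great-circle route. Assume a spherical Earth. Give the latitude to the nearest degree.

The great circle lies in the plane with unit normal n̂ = (p₁ × p₂)/|p₁ × p₂|.
Here n̂_z ≈ +0.739; the vertex latitude is φ_max = arccos|n̂_z| ≈ 42.4°.
Check via Clairaut: cos φ_max = |cos φ₁| · sin C = cos(37.8°)·sin(69.3°) ≈ 0.739, again giving ≈ 42.4°.

≈ 42°N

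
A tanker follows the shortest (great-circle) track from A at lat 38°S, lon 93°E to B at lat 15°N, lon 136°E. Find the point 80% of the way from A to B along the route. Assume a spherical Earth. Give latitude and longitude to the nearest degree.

From cos δ = sin φ₁ sin φ₂ + cos φ₁ cos φ₂ cos Δλ, the central angle is δ ≈ 1.162 rad (66.6°).
Interpolate at f = 0.80 with slerp weights a = sin((1−f)δ)/sin δ ≈ 0.251, b = sin(fδ)/sin δ ≈ 0.873.
p = a·p₁ + b·p₂ ≈ (-0.617, 0.784, 0.072); φ = arcsin(p_z) ≈ 4.10°, λ = atan2(p_y, p_x) ≈ 128.23°.

≈ lat 4°N, lon 128°E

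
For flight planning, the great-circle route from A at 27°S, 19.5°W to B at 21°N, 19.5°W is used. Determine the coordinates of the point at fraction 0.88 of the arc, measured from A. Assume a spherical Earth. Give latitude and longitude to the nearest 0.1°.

Write both endpoints as unit vectors p₁, p₂ with components (cos φ cos λ, cos φ sin λ, sin φ).
The central angle between the endpoints is δ = arccos(p₁·p₂) ≈ 0.838 rad (48.0°).
Interpolate at f = 0.88 with slerp weights a = sin((1−f)δ)/sin δ ≈ 0.135, b = sin(fδ)/sin δ ≈ 0.905.
p = a·p₁ + b·p₂ ≈ (0.909, -0.322, 0.263); φ = arcsin(p_z) ≈ 15.24°, λ = atan2(p_y, p_x) ≈ -19.50°.

≈ 15.2°N, 19.5°W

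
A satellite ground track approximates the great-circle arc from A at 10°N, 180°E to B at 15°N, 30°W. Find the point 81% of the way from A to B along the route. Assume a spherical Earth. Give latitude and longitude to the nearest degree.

Write both endpoints as unit vectors p₁, p₂ with components (cos φ cos λ, cos φ sin λ, sin φ).
The central angle between the endpoints is δ = arccos(p₁·p₂) ≈ 2.464 rad (141.2°).
Interpolate at f = 0.81 with slerp weights a = sin((1−f)δ)/sin δ ≈ 0.719, b = sin(fδ)/sin δ ≈ 1.453.
p = a·p₁ + b·p₂ ≈ (0.507, -0.702, 0.501); φ = arcsin(p_z) ≈ 30.06°, λ = atan2(p_y, p_x) ≈ -54.16°.

≈ 30°N, 54°W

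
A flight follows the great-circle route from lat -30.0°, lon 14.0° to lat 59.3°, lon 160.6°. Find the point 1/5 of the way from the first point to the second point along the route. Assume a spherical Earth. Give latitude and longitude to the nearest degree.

The haversine formula gives a central angle δ ≈ 2.497 rad (143.0°) between the endpoints.
Interpolate at f = 1/5 with slerp weights a = sin((1−f)δ)/sin δ ≈ 1.514, b = sin(fδ)/sin δ ≈ 0.796.
p = a·p₁ + b·p₂ ≈ (0.889, 0.452, -0.072); φ = arcsin(p_z) ≈ -4.15°, λ = atan2(p_y, p_x) ≈ 26.97°.

≈ lat -4°, lon 27°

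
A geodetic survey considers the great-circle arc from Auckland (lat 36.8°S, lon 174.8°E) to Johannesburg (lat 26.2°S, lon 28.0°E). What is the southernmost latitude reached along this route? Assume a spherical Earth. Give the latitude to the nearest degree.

≈ 65°S

The great circle lies in the plane with unit normal n̂ = (p₁ × p₂)/|p₁ × p₂|.
Here n̂_z ≈ -0.418; the vertex latitude is φ_max = arccos|n̂_z| ≈ 65.3°.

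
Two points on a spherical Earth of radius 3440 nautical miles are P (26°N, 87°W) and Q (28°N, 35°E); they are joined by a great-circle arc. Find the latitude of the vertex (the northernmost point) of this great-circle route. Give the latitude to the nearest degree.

≈ 46°N

The great circle lies in the plane with unit normal n̂ = (p₁ × p₂)/|p₁ × p₂|.
Here n̂_z ≈ +0.689; the vertex latitude is φ_max = arccos|n̂_z| ≈ 46.4°.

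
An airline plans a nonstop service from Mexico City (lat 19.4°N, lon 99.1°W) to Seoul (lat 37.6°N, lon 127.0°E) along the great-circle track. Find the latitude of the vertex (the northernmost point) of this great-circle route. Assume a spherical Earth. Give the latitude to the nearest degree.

≈ 55°N

The great circle lies in the plane with unit normal n̂ = (p₁ × p₂)/|p₁ × p₂|.
Here n̂_z ≈ -0.567; the vertex latitude is φ_max = arccos|n̂_z| ≈ 55.4°.
Check via Clairaut: cos φ_max = |cos φ₁| · sin C = cos(19.4°)·sin(37.0°) ≈ 0.567, again giving ≈ 55.4°.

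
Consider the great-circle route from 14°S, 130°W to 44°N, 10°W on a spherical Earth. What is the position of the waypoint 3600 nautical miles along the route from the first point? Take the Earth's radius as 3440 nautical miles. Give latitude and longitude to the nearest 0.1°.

The haversine formula gives a central angle δ ≈ 2.114 rad (121.1°) between the endpoints. The total great-circle distance is δ·R ≈ 2.114 × 3440 ≈ 7273 nmi, so the target fraction is f = 3600/7273 ≈ 0.495.
Interpolate at f ≈ 0.495 with slerp weights a = sin((1−f)δ)/sin δ ≈ 1.024, b = sin(fδ)/sin δ ≈ 1.011.
p = a·p₁ + b·p₂ ≈ (0.078, -0.887, 0.455); φ = arcsin(p_z) ≈ 27.06°, λ = atan2(p_y, p_x) ≈ -84.97°.

≈ 27.1°N, 85.0°W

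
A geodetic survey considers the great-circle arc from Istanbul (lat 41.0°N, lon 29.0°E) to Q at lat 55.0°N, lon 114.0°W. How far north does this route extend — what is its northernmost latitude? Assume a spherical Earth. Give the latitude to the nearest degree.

The great circle lies in the plane with unit normal n̂ = (p₁ × p₂)/|p₁ × p₂|.
Here n̂_z ≈ -0.265; the vertex latitude is φ_max = arccos|n̂_z| ≈ 74.6°.
Check via Clairaut: cos φ_max = |cos φ₁| · sin C = cos(41.0°)·sin(20.6°) ≈ 0.265, again giving ≈ 74.6°.

≈ 75°N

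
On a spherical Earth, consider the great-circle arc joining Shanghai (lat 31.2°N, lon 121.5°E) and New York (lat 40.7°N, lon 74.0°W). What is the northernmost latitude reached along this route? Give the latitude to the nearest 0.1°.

≈ 79.6°N

The great circle lies in the plane with unit normal n̂ = (p₁ × p₂)/|p₁ × p₂|.
Here n̂_z ≈ +0.181; the vertex latitude is φ_max = arccos|n̂_z| ≈ 79.6°.
Check via Clairaut: cos φ_max = |cos φ₁| · sin C = cos(31.2°)·sin(12.2°) ≈ 0.181, again giving ≈ 79.6°.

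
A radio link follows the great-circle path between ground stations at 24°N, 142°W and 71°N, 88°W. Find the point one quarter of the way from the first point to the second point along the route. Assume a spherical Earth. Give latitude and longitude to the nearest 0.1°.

Write both endpoints as unit vectors p₁, p₂ with components (cos φ cos λ, cos φ sin λ, sin φ).
The central angle between the endpoints is δ = arccos(p₁·p₂) ≈ 0.977 rad (56.0°).
Interpolate at f = 1/4 with slerp weights a = sin((1−f)δ)/sin δ ≈ 0.807, b = sin(fδ)/sin δ ≈ 0.292.
p = a·p₁ + b·p₂ ≈ (-0.578, -0.549, 0.604); φ = arcsin(p_z) ≈ 37.17°, λ = atan2(p_y, p_x) ≈ -136.47°.

≈ 37.2°N, 136.5°W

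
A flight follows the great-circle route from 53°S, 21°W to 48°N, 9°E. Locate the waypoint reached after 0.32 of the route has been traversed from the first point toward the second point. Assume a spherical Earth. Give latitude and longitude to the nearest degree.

≈ 21°S, 9°W

From cos δ = sin φ₁ sin φ₂ + cos φ₁ cos φ₂ cos Δλ, the central angle is δ ≈ 1.818 rad (104.2°).
Interpolate at f = 0.32 with slerp weights a = sin((1−f)δ)/sin δ ≈ 0.974, b = sin(fδ)/sin δ ≈ 0.567.
p = a·p₁ + b·p₂ ≈ (0.922, -0.151, -0.357); φ = arcsin(p_z) ≈ -20.91°, λ = atan2(p_y, p_x) ≈ -9.29°.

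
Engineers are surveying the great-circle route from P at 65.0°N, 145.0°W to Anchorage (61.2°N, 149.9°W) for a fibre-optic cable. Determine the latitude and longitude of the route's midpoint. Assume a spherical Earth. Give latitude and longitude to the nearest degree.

≈ 63°N, 148°W

Convert each endpoint to a unit vector on the sphere (x = cos φ cos λ, y = cos φ sin λ, z = sin φ).
The central angle between the endpoints is δ = arccos(p₁·p₂) ≈ 0.077 rad (4.4°).
Interpolate at f = 1/2 with slerp weights a = sin((1−f)δ)/sin δ ≈ 0.500, b = sin(fδ)/sin δ ≈ 0.500.
p = a·p₁ + b·p₂ ≈ (-0.382, -0.242, 0.892); φ = arcsin(p_z) ≈ 63.12°, λ = atan2(p_y, p_x) ≈ -147.61°.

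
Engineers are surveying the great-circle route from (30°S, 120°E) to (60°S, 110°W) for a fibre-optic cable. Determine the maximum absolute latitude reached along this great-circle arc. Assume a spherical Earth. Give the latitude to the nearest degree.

The great circle lies in the plane with unit normal n̂ = (p₁ × p₂)/|p₁ × p₂|.
Here n̂_z ≈ +0.336; the vertex latitude is φ_max = arccos|n̂_z| ≈ 70.4°.

≈ 70°S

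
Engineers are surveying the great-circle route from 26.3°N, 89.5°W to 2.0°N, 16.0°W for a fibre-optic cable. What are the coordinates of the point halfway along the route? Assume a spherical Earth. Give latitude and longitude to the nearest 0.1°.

Write both endpoints as unit vectors p₁, p₂ with components (cos φ cos λ, cos φ sin λ, sin φ).
The central angle between the endpoints is δ = arccos(p₁·p₂) ≈ 1.297 rad (74.3°).
Interpolate at f = 1/2 with slerp weights a = sin((1−f)δ)/sin δ ≈ 0.627, b = sin(fδ)/sin δ ≈ 0.627.
p = a·p₁ + b·p₂ ≈ (0.608, -0.735, 0.300); φ = arcsin(p_z) ≈ 17.45°, λ = atan2(p_y, p_x) ≈ -50.43°.

≈ 17.5°N, 50.4°W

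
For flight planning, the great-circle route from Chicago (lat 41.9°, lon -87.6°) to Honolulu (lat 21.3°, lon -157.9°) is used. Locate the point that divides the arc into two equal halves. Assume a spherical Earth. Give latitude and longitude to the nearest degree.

≈ lat 37°, lon -127°

Write both endpoints as unit vectors p₁, p₂ with components (cos φ cos λ, cos φ sin λ, sin φ).
The central angle between the endpoints is δ = arccos(p₁·p₂) ≈ 1.074 rad (61.6°).
Interpolate at f = 1/2 with slerp weights a = sin((1−f)δ)/sin δ ≈ 0.582, b = sin(fδ)/sin δ ≈ 0.582.
p = a·p₁ + b·p₂ ≈ (-0.484, -0.637, 0.600); φ = arcsin(p_z) ≈ 36.87°, λ = atan2(p_y, p_x) ≈ -127.25°.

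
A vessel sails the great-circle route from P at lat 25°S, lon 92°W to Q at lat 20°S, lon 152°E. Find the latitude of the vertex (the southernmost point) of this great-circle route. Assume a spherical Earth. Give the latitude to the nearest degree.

≈ 38°S

The great circle lies in the plane with unit normal n̂ = (p₁ × p₂)/|p₁ × p₂|.
Here n̂_z ≈ -0.786; the vertex latitude is φ_max = arccos|n̂_z| ≈ 38.2°.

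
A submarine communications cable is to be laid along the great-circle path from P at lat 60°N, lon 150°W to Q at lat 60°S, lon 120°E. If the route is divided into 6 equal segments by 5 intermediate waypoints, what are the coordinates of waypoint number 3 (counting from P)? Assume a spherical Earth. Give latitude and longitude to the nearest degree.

≈ lat 0°N, lon 165°E

From cos δ = sin φ₁ sin φ₂ + cos φ₁ cos φ₂ cos Δλ, the central angle is δ ≈ 2.419 rad (138.6°).
Interpolate at f = 3/6 with slerp weights a = sin((1−f)δ)/sin δ ≈ 1.414, b = sin(fδ)/sin δ ≈ 1.414.
p = a·p₁ + b·p₂ ≈ (-0.966, 0.259, 0.000); φ = arcsin(p_z) ≈ 0.00°, λ = atan2(p_y, p_x) ≈ 165.00°.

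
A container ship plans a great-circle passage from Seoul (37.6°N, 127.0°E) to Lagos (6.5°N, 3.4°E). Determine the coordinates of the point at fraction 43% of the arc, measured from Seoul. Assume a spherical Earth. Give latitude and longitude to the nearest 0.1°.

From cos δ = sin φ₁ sin φ₂ + cos φ₁ cos φ₂ cos Δλ, the central angle is δ ≈ 1.946 rad (111.5°).
Interpolate at f = 0.43 with slerp weights a = sin((1−f)δ)/sin δ ≈ 0.962, b = sin(fδ)/sin δ ≈ 0.798.
p = a·p₁ + b·p₂ ≈ (0.333, 0.656, 0.678); φ = arcsin(p_z) ≈ 42.65°, λ = atan2(p_y, p_x) ≈ 63.11°.

≈ 42.7°N, 63.1°E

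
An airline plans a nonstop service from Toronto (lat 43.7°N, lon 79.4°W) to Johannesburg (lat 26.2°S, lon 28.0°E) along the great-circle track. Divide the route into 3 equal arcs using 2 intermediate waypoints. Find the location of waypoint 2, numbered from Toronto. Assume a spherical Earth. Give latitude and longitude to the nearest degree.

The haversine formula gives a central angle δ ≈ 2.093 rad (119.9°) between the endpoints.
Interpolate at f = 2/3 with slerp weights a = sin((1−f)δ)/sin δ ≈ 0.741, b = sin(fδ)/sin δ ≈ 1.136.
p = a·p₁ + b·p₂ ≈ (0.999, -0.048, 0.011); φ = arcsin(p_z) ≈ 0.60°, λ = atan2(p_y, p_x) ≈ -2.76°.

≈ lat 1°N, lon 3°W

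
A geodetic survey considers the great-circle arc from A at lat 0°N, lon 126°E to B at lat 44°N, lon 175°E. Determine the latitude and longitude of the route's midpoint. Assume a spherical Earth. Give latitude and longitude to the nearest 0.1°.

≈ lat 23.9°N, lon 146.2°E

Convert each endpoint to a unit vector on the sphere (x = cos φ cos λ, y = cos φ sin λ, z = sin φ).
The central angle between the endpoints is δ = arccos(p₁·p₂) ≈ 1.079 rad (61.8°).
Interpolate at f = 1/2 with slerp weights a = sin((1−f)δ)/sin δ ≈ 0.583, b = sin(fδ)/sin δ ≈ 0.583.
p = a·p₁ + b·p₂ ≈ (-0.760, 0.508, 0.405); φ = arcsin(p_z) ≈ 23.88°, λ = atan2(p_y, p_x) ≈ 146.25°.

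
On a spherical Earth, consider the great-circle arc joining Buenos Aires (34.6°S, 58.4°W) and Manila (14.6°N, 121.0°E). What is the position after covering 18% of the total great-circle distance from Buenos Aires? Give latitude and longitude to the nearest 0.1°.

≈ (63.4°S, 56.6°W)

Write both endpoints as unit vectors p₁, p₂ with components (cos φ cos λ, cos φ sin λ, sin φ).
The central angle between the endpoints is δ = arccos(p₁·p₂) ≈ 2.792 rad (160.0°).
Interpolate at f = 0.18 with slerp weights a = sin((1−f)δ)/sin δ ≈ 2.199, b = sin(fδ)/sin δ ≈ 1.408.
p = a·p₁ + b·p₂ ≈ (0.247, -0.374, -0.894); φ = arcsin(p_z) ≈ -63.38°, λ = atan2(p_y, p_x) ≈ -56.58°.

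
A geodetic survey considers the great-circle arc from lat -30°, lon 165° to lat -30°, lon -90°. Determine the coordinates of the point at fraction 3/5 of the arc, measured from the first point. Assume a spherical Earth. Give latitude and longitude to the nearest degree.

Write both endpoints as unit vectors p₁, p₂ with components (cos φ cos λ, cos φ sin λ, sin φ).
The central angle between the endpoints is δ = arccos(p₁·p₂) ≈ 1.515 rad (86.8°).
Interpolate at f = 3/5 with slerp weights a = sin((1−f)δ)/sin δ ≈ 0.570, b = sin(fδ)/sin δ ≈ 0.790.
p = a·p₁ + b·p₂ ≈ (-0.477, -0.556, -0.680); φ = arcsin(p_z) ≈ -42.86°, λ = atan2(p_y, p_x) ≈ -130.62°.

≈ lat -43°, lon -131°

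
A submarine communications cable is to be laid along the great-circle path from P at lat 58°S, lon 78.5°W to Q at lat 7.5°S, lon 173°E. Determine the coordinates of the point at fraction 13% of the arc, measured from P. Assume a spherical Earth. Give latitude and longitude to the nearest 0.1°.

≈ lat 60.1°S, lon 101.8°W

From cos δ = sin φ₁ sin φ₂ + cos φ₁ cos φ₂ cos Δλ, the central angle is δ ≈ 1.627 rad (93.2°).
Interpolate at f = 0.13 with slerp weights a = sin((1−f)δ)/sin δ ≈ 0.989, b = sin(fδ)/sin δ ≈ 0.210.
p = a·p₁ + b·p₂ ≈ (-0.102, -0.488, -0.867); φ = arcsin(p_z) ≈ -60.06°, λ = atan2(p_y, p_x) ≈ -101.84°.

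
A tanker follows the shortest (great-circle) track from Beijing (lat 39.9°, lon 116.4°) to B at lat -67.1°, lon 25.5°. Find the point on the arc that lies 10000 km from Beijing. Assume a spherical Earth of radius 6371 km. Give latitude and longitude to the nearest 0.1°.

Convert each endpoint to a unit vector on the sphere (x = cos φ cos λ, y = cos φ sin λ, z = sin φ).
The central angle between the endpoints is δ = arccos(p₁·p₂) ≈ 2.209 rad (126.6°). The total great-circle distance is δ·R ≈ 2.209 × 6371 ≈ 14072 km, so the target fraction is f = 10000/14072 ≈ 0.711.
Interpolate at f ≈ 0.711 with slerp weights a = sin((1−f)δ)/sin δ ≈ 0.743, b = sin(fδ)/sin δ ≈ 1.245.
p = a·p₁ + b·p₂ ≈ (0.184, 0.719, -0.670); φ = arcsin(p_z) ≈ -42.10°, λ = atan2(p_y, p_x) ≈ 75.65°.

≈ lat -42.1°, lon 75.6°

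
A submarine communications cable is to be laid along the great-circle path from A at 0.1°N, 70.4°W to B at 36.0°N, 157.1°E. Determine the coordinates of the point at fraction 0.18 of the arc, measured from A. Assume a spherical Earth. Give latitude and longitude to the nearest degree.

Write both endpoints as unit vectors p₁, p₂ with components (cos φ cos λ, cos φ sin λ, sin φ).
The central angle between the endpoints is δ = arccos(p₁·p₂) ≈ 2.148 rad (123.1°).
Interpolate at f = 0.18 with slerp weights a = sin((1−f)δ)/sin δ ≈ 1.172, b = sin(fδ)/sin δ ≈ 0.450.
p = a·p₁ + b·p₂ ≈ (0.058, -0.962, 0.266); φ = arcsin(p_z) ≈ 15.46°, λ = atan2(p_y, p_x) ≈ -86.57°.

≈ 15°N, 87°W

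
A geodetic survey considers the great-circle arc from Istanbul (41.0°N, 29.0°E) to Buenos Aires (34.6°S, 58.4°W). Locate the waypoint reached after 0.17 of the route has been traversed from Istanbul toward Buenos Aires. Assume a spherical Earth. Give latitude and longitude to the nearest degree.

The haversine formula gives a central angle δ ≈ 1.922 rad (110.1°) between the endpoints.
Interpolate at f = 0.17 with slerp weights a = sin((1−f)δ)/sin δ ≈ 1.065, b = sin(fδ)/sin δ ≈ 0.342.
p = a·p₁ + b·p₂ ≈ (0.850, 0.150, 0.504); φ = arcsin(p_z) ≈ 30.29°, λ = atan2(p_y, p_x) ≈ 10.00°.

≈ 30°N, 10°E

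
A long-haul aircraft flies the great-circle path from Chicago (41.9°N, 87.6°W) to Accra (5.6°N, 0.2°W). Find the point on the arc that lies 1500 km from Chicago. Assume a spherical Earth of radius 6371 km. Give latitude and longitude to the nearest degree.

Write both endpoints as unit vectors p₁, p₂ with components (cos φ cos λ, cos φ sin λ, sin φ).
The central angle between the endpoints is δ = arccos(p₁·p₂) ≈ 1.472 rad (84.3°). The total great-circle distance is δ·R ≈ 1.472 × 6371 ≈ 9377 km, so the target fraction is f = 1500/9377 ≈ 0.160.
Interpolate at f ≈ 0.160 with slerp weights a = sin((1−f)δ)/sin δ ≈ 0.949, b = sin(fδ)/sin δ ≈ 0.234.
p = a·p₁ + b·p₂ ≈ (0.263, -0.707, 0.657); φ = arcsin(p_z) ≈ 41.06°, λ = atan2(p_y, p_x) ≈ -69.60°.

≈ (41°N, 70°W)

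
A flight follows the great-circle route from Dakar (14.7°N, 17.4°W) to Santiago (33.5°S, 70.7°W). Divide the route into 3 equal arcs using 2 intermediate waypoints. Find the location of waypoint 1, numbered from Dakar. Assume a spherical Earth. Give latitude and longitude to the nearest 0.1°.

The haversine formula gives a central angle δ ≈ 1.222 rad (70.0°) between the endpoints.
Interpolate at f = 1/3 with slerp weights a = sin((1−f)δ)/sin δ ≈ 0.774, b = sin(fδ)/sin δ ≈ 0.422.
p = a·p₁ + b·p₂ ≈ (0.831, -0.556, -0.036); φ = arcsin(p_z) ≈ -2.08°, λ = atan2(p_y, p_x) ≈ -33.78°.

≈ (2.1°S, 33.8°W)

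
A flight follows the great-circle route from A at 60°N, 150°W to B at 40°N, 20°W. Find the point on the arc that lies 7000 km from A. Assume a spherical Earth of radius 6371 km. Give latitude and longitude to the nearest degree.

≈ 48°N, 25°W

Convert each endpoint to a unit vector on the sphere (x = cos φ cos λ, y = cos φ sin λ, z = sin φ).
The central angle between the endpoints is δ = arccos(p₁·p₂) ≈ 1.255 rad (71.9°). The total great-circle distance is δ·R ≈ 1.255 × 6371 ≈ 7996 km, so the target fraction is f = 7000/7996 ≈ 0.875.
Interpolate at f ≈ 0.875 with slerp weights a = sin((1−f)δ)/sin δ ≈ 0.164, b = sin(fδ)/sin δ ≈ 0.937.
p = a·p₁ + b·p₂ ≈ (0.603, -0.286, 0.744); φ = arcsin(p_z) ≈ 48.09°, λ = atan2(p_y, p_x) ≈ -25.39°.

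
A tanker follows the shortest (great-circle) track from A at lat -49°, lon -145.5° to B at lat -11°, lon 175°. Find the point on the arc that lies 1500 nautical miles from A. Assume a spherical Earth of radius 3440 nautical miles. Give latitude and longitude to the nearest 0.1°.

≈ lat -31.5°, lon -169.3°

Write both endpoints as unit vectors p₁, p₂ with components (cos φ cos λ, cos φ sin λ, sin φ).
The central angle between the endpoints is δ = arccos(p₁·p₂) ≈ 0.875 rad (50.1°). The total great-circle distance is δ·R ≈ 0.875 × 3440 ≈ 3010 nmi, so the target fraction is f = 1500/3010 ≈ 0.498.
Interpolate at f ≈ 0.498 with slerp weights a = sin((1−f)δ)/sin δ ≈ 0.554, b = sin(fδ)/sin δ ≈ 0.550.
p = a·p₁ + b·p₂ ≈ (-0.837, -0.159, -0.523); φ = arcsin(p_z) ≈ -31.53°, λ = atan2(p_y, p_x) ≈ -169.27°.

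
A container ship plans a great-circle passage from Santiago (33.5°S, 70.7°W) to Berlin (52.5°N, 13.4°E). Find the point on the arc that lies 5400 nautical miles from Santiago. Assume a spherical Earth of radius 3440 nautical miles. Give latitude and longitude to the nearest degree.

Write both endpoints as unit vectors p₁, p₂ with components (cos φ cos λ, cos φ sin λ, sin φ).
The central angle between the endpoints is δ = arccos(p₁·p₂) ≈ 1.967 rad (112.7°). The total great-circle distance is δ·R ≈ 1.967 × 3440 ≈ 6766 nmi, so the target fraction is f = 5400/6766 ≈ 0.798.
Interpolate at f ≈ 0.798 with slerp weights a = sin((1−f)δ)/sin δ ≈ 0.419, b = sin(fδ)/sin δ ≈ 1.084.
p = a·p₁ + b·p₂ ≈ (0.757, -0.177, 0.629); φ = arcsin(p_z) ≈ 38.95°, λ = atan2(p_y, p_x) ≈ -13.15°.

≈ 39°N, 13°W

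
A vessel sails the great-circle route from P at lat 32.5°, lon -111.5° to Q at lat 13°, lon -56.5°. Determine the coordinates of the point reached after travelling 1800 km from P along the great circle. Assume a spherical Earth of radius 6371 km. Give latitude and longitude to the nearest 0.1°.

From cos δ = sin φ₁ sin φ₂ + cos φ₁ cos φ₂ cos Δλ, the central angle is δ ≈ 0.937 rad (53.7°). The total great-circle distance is δ·R ≈ 0.937 × 6371 ≈ 5970 km, so the target fraction is f = 1800/5970 ≈ 0.302.
Interpolate at f ≈ 0.302 with slerp weights a = sin((1−f)δ)/sin δ ≈ 0.755, b = sin(fδ)/sin δ ≈ 0.346.
p = a·p₁ + b·p₂ ≈ (-0.047, -0.874, 0.484); φ = arcsin(p_z) ≈ 28.93°, λ = atan2(p_y, p_x) ≈ -93.11°.

≈ lat 28.9°, lon -93.1°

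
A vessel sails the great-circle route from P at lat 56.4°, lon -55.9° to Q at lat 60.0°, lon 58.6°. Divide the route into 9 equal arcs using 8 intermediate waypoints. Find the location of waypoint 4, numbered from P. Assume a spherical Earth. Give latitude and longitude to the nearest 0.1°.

Convert each endpoint to a unit vector on the sphere (x = cos φ cos λ, y = cos φ sin λ, z = sin φ).
The central angle between the endpoints is δ = arccos(p₁·p₂) ≈ 0.919 rad (52.7°).
Interpolate at f = 4/9 with slerp weights a = sin((1−f)δ)/sin δ ≈ 0.615, b = sin(fδ)/sin δ ≈ 0.500.
p = a·p₁ + b·p₂ ≈ (0.321, -0.068, 0.945); φ = arcsin(p_z) ≈ 70.85°, λ = atan2(p_y, p_x) ≈ -12.04°.

≈ lat 70.8°, lon -12.0°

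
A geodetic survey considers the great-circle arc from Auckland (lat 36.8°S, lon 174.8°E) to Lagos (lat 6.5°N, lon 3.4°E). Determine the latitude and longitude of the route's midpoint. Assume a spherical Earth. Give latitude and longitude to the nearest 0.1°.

≈ lat 64.2°S, lon 34.1°E

Convert each endpoint to a unit vector on the sphere (x = cos φ cos λ, y = cos φ sin λ, z = sin φ).
The central angle between the endpoints is δ = arccos(p₁·p₂) ≈ 2.595 rad (148.7°).
Interpolate at f = 1/2 with slerp weights a = sin((1−f)δ)/sin δ ≈ 1.853, b = sin(fδ)/sin δ ≈ 1.853.
p = a·p₁ + b·p₂ ≈ (0.360, 0.244, -0.900); φ = arcsin(p_z) ≈ -64.22°, λ = atan2(p_y, p_x) ≈ 34.08°.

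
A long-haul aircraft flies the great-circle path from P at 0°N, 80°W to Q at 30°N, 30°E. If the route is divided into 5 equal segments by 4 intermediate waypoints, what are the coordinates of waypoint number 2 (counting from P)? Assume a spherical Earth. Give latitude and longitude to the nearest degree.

Convert each endpoint to a unit vector on the sphere (x = cos φ cos λ, y = cos φ sin λ, z = sin φ).
The central angle between the endpoints is δ = arccos(p₁·p₂) ≈ 1.872 rad (107.2°).
Interpolate at f = 2/5 with slerp weights a = sin((1−f)δ)/sin δ ≈ 0.944, b = sin(fδ)/sin δ ≈ 0.713.
p = a·p₁ + b·p₂ ≈ (0.698, -0.621, 0.356); φ = arcsin(p_z) ≈ 20.87°, λ = atan2(p_y, p_x) ≈ -41.64°.

≈ 21°N, 42°W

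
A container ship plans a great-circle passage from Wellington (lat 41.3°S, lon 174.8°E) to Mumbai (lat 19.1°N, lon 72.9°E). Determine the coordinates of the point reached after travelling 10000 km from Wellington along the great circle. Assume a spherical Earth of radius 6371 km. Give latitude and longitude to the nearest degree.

≈ lat 5°N, lon 90°E

Write both endpoints as unit vectors p₁, p₂ with components (cos φ cos λ, cos φ sin λ, sin φ).
The central angle between the endpoints is δ = arccos(p₁·p₂) ≈ 1.942 rad (111.2°). The total great-circle distance is δ·R ≈ 1.942 × 6371 ≈ 12370 km, so the target fraction is f = 10000/12370 ≈ 0.808.
Interpolate at f ≈ 0.808 with slerp weights a = sin((1−f)δ)/sin δ ≈ 0.390, b = sin(fδ)/sin δ ≈ 1.073.
p = a·p₁ + b·p₂ ≈ (0.006, 0.996, 0.094); φ = arcsin(p_z) ≈ 5.38°, λ = atan2(p_y, p_x) ≈ 89.63°.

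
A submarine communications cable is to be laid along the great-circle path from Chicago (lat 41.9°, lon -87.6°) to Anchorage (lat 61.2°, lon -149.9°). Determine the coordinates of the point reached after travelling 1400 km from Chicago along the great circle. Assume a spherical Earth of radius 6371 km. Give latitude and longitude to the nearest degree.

≈ lat 51°, lon -101°

From cos δ = sin φ₁ sin φ₂ + cos φ₁ cos φ₂ cos Δλ, the central angle is δ ≈ 0.720 rad (41.2°). The total great-circle distance is δ·R ≈ 0.720 × 6371 ≈ 4586 km, so the target fraction is f = 1400/4586 ≈ 0.305.
Interpolate at f ≈ 0.305 with slerp weights a = sin((1−f)δ)/sin δ ≈ 0.727, b = sin(fδ)/sin δ ≈ 0.331.
p = a·p₁ + b·p₂ ≈ (-0.115, -0.621, 0.775); φ = arcsin(p_z) ≈ 50.85°, λ = atan2(p_y, p_x) ≈ -100.51°.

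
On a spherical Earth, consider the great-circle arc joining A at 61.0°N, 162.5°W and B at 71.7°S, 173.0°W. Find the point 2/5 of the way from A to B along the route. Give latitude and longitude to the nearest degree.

≈ 8°N, 166°W

Write both endpoints as unit vectors p₁, p₂ with components (cos φ cos λ, cos φ sin λ, sin φ).
The central angle between the endpoints is δ = arccos(p₁·p₂) ≈ 2.320 rad (132.9°).
Interpolate at f = 2/5 with slerp weights a = sin((1−f)δ)/sin δ ≈ 1.343, b = sin(fδ)/sin δ ≈ 1.092.
p = a·p₁ + b·p₂ ≈ (-0.962, -0.238, 0.138); φ = arcsin(p_z) ≈ 7.91°, λ = atan2(p_y, p_x) ≈ -166.12°.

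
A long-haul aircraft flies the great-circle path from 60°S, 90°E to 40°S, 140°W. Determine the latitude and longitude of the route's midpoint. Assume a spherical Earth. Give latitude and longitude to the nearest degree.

≈ 69°S, 179°E

Convert each endpoint to a unit vector on the sphere (x = cos φ cos λ, y = cos φ sin λ, z = sin φ).
The central angle between the endpoints is δ = arccos(p₁·p₂) ≈ 1.255 rad (71.9°).
Interpolate at f = 1/2 with slerp weights a = sin((1−f)δ)/sin δ ≈ 0.618, b = sin(fδ)/sin δ ≈ 0.618.
p = a·p₁ + b·p₂ ≈ (-0.362, 0.005, -0.932); φ = arcsin(p_z) ≈ -68.75°, λ = atan2(p_y, p_x) ≈ 179.26°.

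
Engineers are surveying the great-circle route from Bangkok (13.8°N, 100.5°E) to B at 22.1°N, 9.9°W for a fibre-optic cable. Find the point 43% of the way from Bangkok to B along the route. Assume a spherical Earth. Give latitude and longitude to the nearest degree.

The haversine formula gives a central angle δ ≈ 1.797 rad (102.9°) between the endpoints.
Interpolate at f = 0.43 with slerp weights a = sin((1−f)δ)/sin δ ≈ 0.876, b = sin(fδ)/sin δ ≈ 0.716.
p = a·p₁ + b·p₂ ≈ (0.499, 0.723, 0.478); φ = arcsin(p_z) ≈ 28.59°, λ = atan2(p_y, p_x) ≈ 55.41°.

≈ 29°N, 55°E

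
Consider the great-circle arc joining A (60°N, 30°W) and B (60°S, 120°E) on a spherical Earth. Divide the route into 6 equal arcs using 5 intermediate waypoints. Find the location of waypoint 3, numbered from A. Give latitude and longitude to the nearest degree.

≈ (0°N, 45°E)

Write both endpoints as unit vectors p₁, p₂ with components (cos φ cos λ, cos φ sin λ, sin φ).
The central angle between the endpoints is δ = arccos(p₁·p₂) ≈ 2.882 rad (165.1°).
Interpolate at f = 3/6 with slerp weights a = sin((1−f)δ)/sin δ ≈ 3.864, b = sin(fδ)/sin δ ≈ 3.864.
p = a·p₁ + b·p₂ ≈ (0.707, 0.707, 0.000); φ = arcsin(p_z) ≈ 0.00°, λ = atan2(p_y, p_x) ≈ 45.00°.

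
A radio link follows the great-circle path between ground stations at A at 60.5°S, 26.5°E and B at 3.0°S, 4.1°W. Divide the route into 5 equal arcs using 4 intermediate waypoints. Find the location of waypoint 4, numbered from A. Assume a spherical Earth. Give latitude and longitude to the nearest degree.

≈ 15°S, 0°E

Convert each endpoint to a unit vector on the sphere (x = cos φ cos λ, y = cos φ sin λ, z = sin φ).
The central angle between the endpoints is δ = arccos(p₁·p₂) ≈ 1.083 rad (62.0°).
Interpolate at f = 4/5 with slerp weights a = sin((1−f)δ)/sin δ ≈ 0.243, b = sin(fδ)/sin δ ≈ 0.863.
p = a·p₁ + b·p₂ ≈ (0.966, -0.008, -0.257); φ = arcsin(p_z) ≈ -14.88°, λ = atan2(p_y, p_x) ≈ -0.48°.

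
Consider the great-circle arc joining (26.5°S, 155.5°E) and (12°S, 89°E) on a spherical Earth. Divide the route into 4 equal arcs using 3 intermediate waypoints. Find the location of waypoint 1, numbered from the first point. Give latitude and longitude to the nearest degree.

≈ (26°S, 138°E)

Convert each endpoint to a unit vector on the sphere (x = cos φ cos λ, y = cos φ sin λ, z = sin φ).
The central angle between the endpoints is δ = arccos(p₁·p₂) ≈ 1.113 rad (63.8°).
Interpolate at f = 1/4 with slerp weights a = sin((1−f)δ)/sin δ ≈ 0.826, b = sin(fδ)/sin δ ≈ 0.306.
p = a·p₁ + b·p₂ ≈ (-0.668, 0.606, -0.432); φ = arcsin(p_z) ≈ -25.62°, λ = atan2(p_y, p_x) ≈ 137.76°.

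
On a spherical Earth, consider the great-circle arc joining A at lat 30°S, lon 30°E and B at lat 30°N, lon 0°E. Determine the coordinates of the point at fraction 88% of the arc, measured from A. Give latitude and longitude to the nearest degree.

≈ lat 23°N, lon 4°E

Convert each endpoint to a unit vector on the sphere (x = cos φ cos λ, y = cos φ sin λ, z = sin φ).
The central angle between the endpoints is δ = arccos(p₁·p₂) ≈ 1.160 rad (66.5°).
Interpolate at f = 0.88 with slerp weights a = sin((1−f)δ)/sin δ ≈ 0.151, b = sin(fδ)/sin δ ≈ 0.930.
p = a·p₁ + b·p₂ ≈ (0.919, 0.066, 0.389); φ = arcsin(p_z) ≈ 22.91°, λ = atan2(p_y, p_x) ≈ 4.08°.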